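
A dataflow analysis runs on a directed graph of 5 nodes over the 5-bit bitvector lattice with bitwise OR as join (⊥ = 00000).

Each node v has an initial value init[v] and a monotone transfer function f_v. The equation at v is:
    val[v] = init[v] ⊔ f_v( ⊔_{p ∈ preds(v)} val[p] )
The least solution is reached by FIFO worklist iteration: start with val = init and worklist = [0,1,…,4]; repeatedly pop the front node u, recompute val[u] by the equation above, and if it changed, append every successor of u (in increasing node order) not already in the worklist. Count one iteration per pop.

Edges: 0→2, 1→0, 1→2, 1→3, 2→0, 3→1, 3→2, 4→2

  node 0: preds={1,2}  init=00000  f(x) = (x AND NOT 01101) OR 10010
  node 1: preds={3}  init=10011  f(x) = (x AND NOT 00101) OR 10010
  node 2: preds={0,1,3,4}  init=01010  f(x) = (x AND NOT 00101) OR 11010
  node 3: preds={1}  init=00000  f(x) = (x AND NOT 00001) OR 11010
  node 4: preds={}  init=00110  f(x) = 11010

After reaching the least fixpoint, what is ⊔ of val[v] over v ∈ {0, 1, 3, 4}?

Trace (10 dequeues):
  [1] u=0 | in 11011 | out 10010 | prev 00000 | push {}
  [2] u=1 | in 00000 | out 10011 | ==
  [3] u=2 | in 10111 | out 11010 | prev 01010 | push {0}
  [4] u=3 | in 10011 | out 11010 | prev 00000 | push {1,2}
  [5] u=4 | in 00000 | out 11110 | prev 00110 | push {}
  [6] u=0 | in 11011 | out 10010 | ==
  [7] u=1 | in 11010 | out 11011 | prev 10011 | push {0,3}
  [8] u=2 | in 11111 | out 11010 | ==
  [9] u=0 | in 11011 | out 10010 | ==
  [10] u=3 | in 11011 | out 11010 | ==

Converged values:
  [0] 10010
  [1] 11011
  [2] 11010
  [3] 11010
  [4] 11110

11111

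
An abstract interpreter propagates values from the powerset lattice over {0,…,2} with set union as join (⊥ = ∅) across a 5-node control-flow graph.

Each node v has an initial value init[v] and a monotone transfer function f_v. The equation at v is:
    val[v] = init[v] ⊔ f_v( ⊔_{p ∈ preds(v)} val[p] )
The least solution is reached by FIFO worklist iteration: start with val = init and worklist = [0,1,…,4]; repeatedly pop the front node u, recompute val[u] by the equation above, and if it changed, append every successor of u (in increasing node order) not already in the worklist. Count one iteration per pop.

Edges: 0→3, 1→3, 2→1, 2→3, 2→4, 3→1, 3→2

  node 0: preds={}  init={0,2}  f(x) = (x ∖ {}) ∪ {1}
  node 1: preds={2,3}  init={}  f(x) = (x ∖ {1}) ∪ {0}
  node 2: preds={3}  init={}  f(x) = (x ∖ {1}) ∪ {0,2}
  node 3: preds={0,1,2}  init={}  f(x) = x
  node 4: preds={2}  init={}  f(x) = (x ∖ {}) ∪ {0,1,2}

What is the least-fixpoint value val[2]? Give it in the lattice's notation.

{0,2}

Trace (8 dequeues):
  [1] u=0 | in {} | out {0,1,2} | prev {0,2} | push {}
  [2] u=1 | in {} | out {0} | prev {} | push {}
  [3] u=2 | in {} | out {0,2} | prev {} | push {1}
  [4] u=3 | in {0,1,2} | out {0,1,2} | prev {} | push {2}
  [5] u=4 | in {0,2} | out {0,1,2} | prev {} | push {}
  [6] u=1 | in {0,1,2} | out {0,2} | prev {0} | push {3}
  [7] u=2 | in {0,1,2} | out {0,2} | ==
  [8] u=3 | in {0,1,2} | out {0,1,2} | ==

Converged values:
  [0] {0,1,2}
  [1] {0,2}
  [2] {0,2}
  [3] {0,1,2}
  [4] {0,1,2}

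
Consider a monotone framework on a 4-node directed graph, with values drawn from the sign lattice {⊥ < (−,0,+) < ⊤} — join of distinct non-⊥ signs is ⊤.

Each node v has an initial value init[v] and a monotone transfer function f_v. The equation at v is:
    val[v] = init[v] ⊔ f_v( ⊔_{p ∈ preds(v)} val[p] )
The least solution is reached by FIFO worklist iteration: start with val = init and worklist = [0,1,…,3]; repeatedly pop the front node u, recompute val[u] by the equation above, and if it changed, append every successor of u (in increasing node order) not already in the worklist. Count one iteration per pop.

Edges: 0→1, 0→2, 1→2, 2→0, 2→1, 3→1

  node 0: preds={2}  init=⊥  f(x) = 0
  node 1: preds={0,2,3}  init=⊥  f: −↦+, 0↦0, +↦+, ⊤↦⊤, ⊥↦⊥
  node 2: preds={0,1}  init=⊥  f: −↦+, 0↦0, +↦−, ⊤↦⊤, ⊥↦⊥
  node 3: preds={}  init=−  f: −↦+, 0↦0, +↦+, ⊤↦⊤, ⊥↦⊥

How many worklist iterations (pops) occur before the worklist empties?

6

Worklist (6 pops):
  #1 pop 0: in=⊥ → 0 (was ⊥); enqueue []
  #2 pop 1: in=⊤ → ⊤ (was ⊥); enqueue []
  #3 pop 2: in=⊤ → ⊤ (was ⊥); enqueue [0,1]
  #4 pop 3: in=⊥ → − (no change)
  #5 pop 0: in=⊤ → 0 (no change)
  #6 pop 1: in=⊤ → ⊤ (no change)

Fixpoint:
  val[0] = 0
  val[1] = ⊤
  val[2] = ⊤
  val[3] = −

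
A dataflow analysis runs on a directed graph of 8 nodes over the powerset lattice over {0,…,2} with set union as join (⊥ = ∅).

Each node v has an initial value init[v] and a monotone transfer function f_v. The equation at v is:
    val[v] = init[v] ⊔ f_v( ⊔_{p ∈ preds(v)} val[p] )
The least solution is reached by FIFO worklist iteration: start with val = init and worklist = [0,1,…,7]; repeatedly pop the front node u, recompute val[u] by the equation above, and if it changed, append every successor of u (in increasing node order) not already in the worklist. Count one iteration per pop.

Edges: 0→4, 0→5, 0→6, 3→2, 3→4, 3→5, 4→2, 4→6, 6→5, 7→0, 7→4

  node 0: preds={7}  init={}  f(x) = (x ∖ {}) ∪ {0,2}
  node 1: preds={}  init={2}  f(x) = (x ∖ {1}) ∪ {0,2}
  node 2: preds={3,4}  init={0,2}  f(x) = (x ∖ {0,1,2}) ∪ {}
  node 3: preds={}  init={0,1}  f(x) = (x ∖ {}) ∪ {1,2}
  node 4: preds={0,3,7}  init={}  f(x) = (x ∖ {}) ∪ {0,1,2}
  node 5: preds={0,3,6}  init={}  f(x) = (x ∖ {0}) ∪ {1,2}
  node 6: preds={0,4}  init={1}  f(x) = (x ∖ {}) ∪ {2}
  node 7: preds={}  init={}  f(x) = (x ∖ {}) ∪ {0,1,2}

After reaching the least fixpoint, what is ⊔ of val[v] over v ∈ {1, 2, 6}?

{0,1,2}

Iteration log — 14 steps:
  step 1. node 0  ⊔preds={}  new={0,2}  old={}  +wl: 
  step 2. node 1  ⊔preds={}  new={0,2}  old={2}  +wl: 
  step 3. node 2  ⊔preds={0,1}  new={0,2}  stable
  step 4. node 3  ⊔preds={}  new={0,1,2}  old={0,1}  +wl: 2
  step 5. node 4  ⊔preds={0,1,2}  new={0,1,2}  old={}  +wl: 
  step 6. node 5  ⊔preds={0,1,2}  new={1,2}  old={}  +wl: 
  step 7. node 6  ⊔preds={0,1,2}  new={0,1,2}  old={1}  +wl: 5
  step 8. node 7  ⊔preds={}  new={0,1,2}  old={}  +wl: 0,4
  step 9. node 2  ⊔preds={0,1,2}  new={0,2}  stable
  step 10. node 5  ⊔preds={0,1,2}  new={1,2}  stable
  step 11. node 0  ⊔preds={0,1,2}  new={0,1,2}  old={0,2}  +wl: 5,6
  step 12. node 4  ⊔preds={0,1,2}  new={0,1,2}  stable
  step 13. node 5  ⊔preds={0,1,2}  new={1,2}  stable
  step 14. node 6  ⊔preds={0,1,2}  new={0,1,2}  stable

Least fixpoint reached:
  node 0: {0,1,2}
  node 1: {0,2}
  node 2: {0,2}
  node 3: {0,1,2}
  node 4: {0,1,2}
  node 5: {1,2}
  node 6: {0,1,2}
  node 7: {0,1,2}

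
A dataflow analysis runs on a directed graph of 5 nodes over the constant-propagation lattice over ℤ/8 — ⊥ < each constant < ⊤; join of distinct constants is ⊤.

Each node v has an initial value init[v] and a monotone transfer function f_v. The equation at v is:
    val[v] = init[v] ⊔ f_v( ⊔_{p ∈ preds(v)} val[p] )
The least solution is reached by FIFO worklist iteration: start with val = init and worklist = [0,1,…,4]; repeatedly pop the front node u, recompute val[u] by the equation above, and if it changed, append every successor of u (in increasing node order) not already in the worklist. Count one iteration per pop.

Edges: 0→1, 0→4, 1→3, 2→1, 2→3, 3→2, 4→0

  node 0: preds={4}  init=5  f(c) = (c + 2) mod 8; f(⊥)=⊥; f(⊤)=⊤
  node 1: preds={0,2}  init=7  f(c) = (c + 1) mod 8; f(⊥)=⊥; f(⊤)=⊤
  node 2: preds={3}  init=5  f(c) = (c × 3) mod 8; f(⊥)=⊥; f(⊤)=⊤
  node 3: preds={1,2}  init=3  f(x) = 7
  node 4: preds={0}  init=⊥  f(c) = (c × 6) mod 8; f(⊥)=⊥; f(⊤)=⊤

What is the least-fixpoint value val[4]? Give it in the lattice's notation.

⊤

Trace (11 dequeues):
  [1] u=0 | in ⊥ | out 5 | ==
  [2] u=1 | in 5 | out ⊤ | prev 7 | push {}
  [3] u=2 | in 3 | out ⊤ | prev 5 | push {1}
  [4] u=3 | in ⊤ | out ⊤ | prev 3 | push {2}
  [5] u=4 | in 5 | out 6 | prev ⊥ | push {0}
  [6] u=1 | in ⊤ | out ⊤ | ==
  [7] u=2 | in ⊤ | out ⊤ | ==
  [8] u=0 | in 6 | out ⊤ | prev 5 | push {1,4}
  [9] u=1 | in ⊤ | out ⊤ | ==
  [10] u=4 | in ⊤ | out ⊤ | prev 6 | push {0}
  [11] u=0 | in ⊤ | out ⊤ | ==

Converged values:
  [0] ⊤
  [1] ⊤
  [2] ⊤
  [3] ⊤
  [4] ⊤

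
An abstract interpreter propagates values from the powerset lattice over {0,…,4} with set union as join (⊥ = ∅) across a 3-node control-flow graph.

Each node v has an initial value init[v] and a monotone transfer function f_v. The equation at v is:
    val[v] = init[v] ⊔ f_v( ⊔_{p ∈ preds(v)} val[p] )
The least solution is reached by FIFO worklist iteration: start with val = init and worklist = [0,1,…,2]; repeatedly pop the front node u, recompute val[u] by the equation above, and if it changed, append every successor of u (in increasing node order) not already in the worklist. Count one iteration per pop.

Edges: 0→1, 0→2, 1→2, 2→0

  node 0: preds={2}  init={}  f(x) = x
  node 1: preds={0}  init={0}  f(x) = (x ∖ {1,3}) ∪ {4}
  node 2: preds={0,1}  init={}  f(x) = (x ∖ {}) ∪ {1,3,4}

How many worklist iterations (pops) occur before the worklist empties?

6

Trace (6 dequeues):
  [1] u=0 | in {} | out {} | ==
  [2] u=1 | in {} | out {0,4} | prev {0} | push {}
  [3] u=2 | in {0,4} | out {0,1,3,4} | prev {} | push {0}
  [4] u=0 | in {0,1,3,4} | out {0,1,3,4} | prev {} | push {1,2}
  [5] u=1 | in {0,1,3,4} | out {0,4} | ==
  [6] u=2 | in {0,1,3,4} | out {0,1,3,4} | ==

Converged values:
  [0] {0,1,3,4}
  [1] {0,4}
  [2] {0,1,3,4}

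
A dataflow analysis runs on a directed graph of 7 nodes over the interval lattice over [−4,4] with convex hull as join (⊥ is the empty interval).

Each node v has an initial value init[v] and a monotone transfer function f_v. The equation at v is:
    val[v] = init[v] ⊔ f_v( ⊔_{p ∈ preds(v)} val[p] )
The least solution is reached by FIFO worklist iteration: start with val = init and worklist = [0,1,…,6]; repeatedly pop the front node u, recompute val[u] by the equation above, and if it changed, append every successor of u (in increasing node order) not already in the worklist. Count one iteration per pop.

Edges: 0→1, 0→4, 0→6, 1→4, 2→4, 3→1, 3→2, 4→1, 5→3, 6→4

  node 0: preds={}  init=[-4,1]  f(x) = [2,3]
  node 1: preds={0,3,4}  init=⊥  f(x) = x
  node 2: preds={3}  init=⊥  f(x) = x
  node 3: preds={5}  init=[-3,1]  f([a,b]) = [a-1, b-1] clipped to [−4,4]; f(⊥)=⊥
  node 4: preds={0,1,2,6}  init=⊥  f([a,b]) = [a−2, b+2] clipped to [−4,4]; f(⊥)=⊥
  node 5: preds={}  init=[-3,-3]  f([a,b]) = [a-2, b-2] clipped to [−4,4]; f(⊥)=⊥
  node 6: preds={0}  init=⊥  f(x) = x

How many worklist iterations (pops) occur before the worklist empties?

Trace (10 dequeues):
  [1] u=0 | in ⊥ | out [-4,3] | prev [-4,1] | push {}
  [2] u=1 | in [-4,3] | out [-4,3] | prev ⊥ | push {}
  [3] u=2 | in [-3,1] | out [-3,1] | prev ⊥ | push {}
  [4] u=3 | in [-3,-3] | out [-4,1] | prev [-3,1] | push {1,2}
  [5] u=4 | in [-4,3] | out [-4,4] | prev ⊥ | push {}
  [6] u=5 | in ⊥ | out [-3,-3] | ==
  [7] u=6 | in [-4,3] | out [-4,3] | prev ⊥ | push {4}
  [8] u=1 | in [-4,4] | out [-4,4] | prev [-4,3] | push {}
  [9] u=2 | in [-4,1] | out [-4,1] | prev [-3,1] | push {}
  [10] u=4 | in [-4,4] | out [-4,4] | ==

Converged values:
  [0] [-4,3]
  [1] [-4,4]
  [2] [-4,1]
  [3] [-4,1]
  [4] [-4,4]
  [5] [-3,-3]
  [6] [-4,3]

10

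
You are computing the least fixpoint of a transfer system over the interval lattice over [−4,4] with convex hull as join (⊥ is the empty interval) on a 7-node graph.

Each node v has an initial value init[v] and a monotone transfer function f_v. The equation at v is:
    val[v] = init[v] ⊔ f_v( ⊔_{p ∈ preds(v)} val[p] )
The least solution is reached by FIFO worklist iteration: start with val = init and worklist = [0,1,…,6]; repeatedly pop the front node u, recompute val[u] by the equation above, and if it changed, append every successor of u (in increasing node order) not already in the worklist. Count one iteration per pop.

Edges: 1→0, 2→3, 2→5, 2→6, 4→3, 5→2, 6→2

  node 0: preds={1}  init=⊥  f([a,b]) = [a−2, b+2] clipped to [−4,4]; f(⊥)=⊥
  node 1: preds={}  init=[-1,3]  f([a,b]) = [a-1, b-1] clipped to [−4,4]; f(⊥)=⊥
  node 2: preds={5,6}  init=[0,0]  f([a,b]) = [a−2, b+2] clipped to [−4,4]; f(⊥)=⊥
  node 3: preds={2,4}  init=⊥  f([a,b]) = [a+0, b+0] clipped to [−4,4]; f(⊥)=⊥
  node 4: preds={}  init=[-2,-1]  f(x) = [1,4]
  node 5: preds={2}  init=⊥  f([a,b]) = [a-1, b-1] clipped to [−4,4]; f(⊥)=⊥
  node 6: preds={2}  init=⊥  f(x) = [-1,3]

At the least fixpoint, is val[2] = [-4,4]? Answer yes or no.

Trace (16 dequeues):
  [1] u=0 | in [-1,3] | out [-3,4] | prev ⊥ | push {}
  [2] u=1 | in ⊥ | out [-1,3] | ==
  [3] u=2 | in ⊥ | out [0,0] | ==
  [4] u=3 | in [-2,0] | out [-2,0] | prev ⊥ | push {}
  [5] u=4 | in ⊥ | out [-2,4] | prev [-2,-1] | push {3}
  [6] u=5 | in [0,0] | out [-1,-1] | prev ⊥ | push {2}
  [7] u=6 | in [0,0] | out [-1,3] | prev ⊥ | push {}
  [8] u=3 | in [-2,4] | out [-2,4] | prev [-2,0] | push {}
  [9] u=2 | in [-1,3] | out [-3,4] | prev [0,0] | push {3,5,6}
  [10] u=3 | in [-3,4] | out [-3,4] | prev [-2,4] | push {}
  [11] u=5 | in [-3,4] | out [-4,3] | prev [-1,-1] | push {2}
  [12] u=6 | in [-3,4] | out [-1,3] | ==
  [13] u=2 | in [-4,3] | out [-4,4] | prev [-3,4] | push {3,5,6}
  [14] u=3 | in [-4,4] | out [-4,4] | prev [-3,4] | push {}
  [15] u=5 | in [-4,4] | out [-4,3] | ==
  [16] u=6 | in [-4,4] | out [-1,3] | ==

Converged values:
  [0] [-3,4]
  [1] [-1,3]
  [2] [-4,4]
  [3] [-4,4]
  [4] [-2,4]
  [5] [-4,3]
  [6] [-1,3]

yes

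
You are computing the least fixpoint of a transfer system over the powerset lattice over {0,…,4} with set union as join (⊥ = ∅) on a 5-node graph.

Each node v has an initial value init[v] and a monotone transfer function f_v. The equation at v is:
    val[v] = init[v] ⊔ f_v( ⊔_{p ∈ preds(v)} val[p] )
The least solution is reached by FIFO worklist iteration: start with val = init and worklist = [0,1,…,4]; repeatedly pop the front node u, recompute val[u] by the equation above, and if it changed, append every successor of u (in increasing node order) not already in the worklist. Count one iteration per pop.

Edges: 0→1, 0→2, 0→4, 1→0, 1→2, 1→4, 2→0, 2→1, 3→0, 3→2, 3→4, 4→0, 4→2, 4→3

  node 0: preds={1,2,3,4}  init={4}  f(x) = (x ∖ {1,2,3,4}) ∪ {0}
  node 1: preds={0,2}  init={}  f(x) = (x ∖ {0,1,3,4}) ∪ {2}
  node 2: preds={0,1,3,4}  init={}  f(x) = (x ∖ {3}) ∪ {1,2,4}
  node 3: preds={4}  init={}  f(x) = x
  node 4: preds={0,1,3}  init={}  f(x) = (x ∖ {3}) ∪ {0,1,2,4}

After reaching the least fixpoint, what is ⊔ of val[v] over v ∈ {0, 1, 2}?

{0,1,2,4}

Trace (12 dequeues):
  [1] u=0 | in {} | out {0,4} | prev {4} | push {}
  [2] u=1 | in {0,4} | out {2} | prev {} | push {0}
  [3] u=2 | in {0,2,4} | out {0,1,2,4} | prev {} | push {1}
  [4] u=3 | in {} | out {} | ==
  [5] u=4 | in {0,2,4} | out {0,1,2,4} | prev {} | push {2,3}
  [6] u=0 | in {0,1,2,4} | out {0,4} | ==
  [7] u=1 | in {0,1,2,4} | out {2} | ==
  [8] u=2 | in {0,1,2,4} | out {0,1,2,4} | ==
  [9] u=3 | in {0,1,2,4} | out {0,1,2,4} | prev {} | push {0,2,4}
  [10] u=0 | in {0,1,2,4} | out {0,4} | ==
  [11] u=2 | in {0,1,2,4} | out {0,1,2,4} | ==
  [12] u=4 | in {0,1,2,4} | out {0,1,2,4} | ==

Converged values:
  [0] {0,4}
  [1] {2}
  [2] {0,1,2,4}
  [3] {0,1,2,4}
  [4] {0,1,2,4}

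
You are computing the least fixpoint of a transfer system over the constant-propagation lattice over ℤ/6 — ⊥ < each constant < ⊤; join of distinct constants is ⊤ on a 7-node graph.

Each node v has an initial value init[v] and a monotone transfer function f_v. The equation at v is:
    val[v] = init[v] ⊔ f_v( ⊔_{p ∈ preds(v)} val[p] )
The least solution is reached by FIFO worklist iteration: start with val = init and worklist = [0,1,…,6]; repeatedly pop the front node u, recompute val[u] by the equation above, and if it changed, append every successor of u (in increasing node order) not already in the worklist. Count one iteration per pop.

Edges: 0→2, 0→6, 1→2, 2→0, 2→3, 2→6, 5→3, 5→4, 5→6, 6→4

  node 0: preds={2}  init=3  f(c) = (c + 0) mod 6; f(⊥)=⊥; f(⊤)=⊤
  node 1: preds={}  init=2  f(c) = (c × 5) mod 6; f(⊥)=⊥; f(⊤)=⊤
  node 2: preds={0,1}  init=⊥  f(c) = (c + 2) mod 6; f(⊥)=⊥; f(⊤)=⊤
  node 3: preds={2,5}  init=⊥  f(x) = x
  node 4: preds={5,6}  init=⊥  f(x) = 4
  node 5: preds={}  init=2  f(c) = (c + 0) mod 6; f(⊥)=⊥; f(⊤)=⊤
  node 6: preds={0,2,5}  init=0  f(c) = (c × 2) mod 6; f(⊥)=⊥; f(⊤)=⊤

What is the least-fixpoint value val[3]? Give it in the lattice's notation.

Iteration log — 11 steps:
  step 1. node 0  ⊔preds=⊥  new=3  stable
  step 2. node 1  ⊔preds=⊥  new=2  stable
  step 3. node 2  ⊔preds=⊤  new=⊤  old=⊥  +wl: 0
  step 4. node 3  ⊔preds=⊤  new=⊤  old=⊥  +wl: 
  step 5. node 4  ⊔preds=⊤  new=4  old=⊥  +wl: 
  step 6. node 5  ⊔preds=⊥  new=2  stable
  step 7. node 6  ⊔preds=⊤  new=⊤  old=0  +wl: 4
  step 8. node 0  ⊔preds=⊤  new=⊤  old=3  +wl: 2,6
  step 9. node 4  ⊔preds=⊤  new=4  stable
  step 10. node 2  ⊔preds=⊤  new=⊤  stable
  step 11. node 6  ⊔preds=⊤  new=⊤  stable

Least fixpoint reached:
  node 0: ⊤
  node 1: 2
  node 2: ⊤
  node 3: ⊤
  node 4: 4
  node 5: 2
  node 6: ⊤

⊤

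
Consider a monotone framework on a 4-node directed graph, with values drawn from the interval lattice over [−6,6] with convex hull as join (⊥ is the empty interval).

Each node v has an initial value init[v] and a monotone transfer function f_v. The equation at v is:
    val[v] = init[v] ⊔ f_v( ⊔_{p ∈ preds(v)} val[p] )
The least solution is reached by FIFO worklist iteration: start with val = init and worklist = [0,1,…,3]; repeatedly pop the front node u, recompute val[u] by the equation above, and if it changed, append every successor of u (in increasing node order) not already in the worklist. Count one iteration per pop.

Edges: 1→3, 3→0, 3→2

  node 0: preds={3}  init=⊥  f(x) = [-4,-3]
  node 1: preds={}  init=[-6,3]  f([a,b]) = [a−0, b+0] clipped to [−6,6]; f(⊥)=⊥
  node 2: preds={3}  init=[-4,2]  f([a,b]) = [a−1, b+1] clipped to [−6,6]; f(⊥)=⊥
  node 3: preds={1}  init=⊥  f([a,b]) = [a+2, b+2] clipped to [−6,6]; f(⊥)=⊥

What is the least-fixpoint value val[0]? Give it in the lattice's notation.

Iteration log — 6 steps:
  step 1. node 0  ⊔preds=⊥  new=[-4,-3]  old=⊥  +wl: 
  step 2. node 1  ⊔preds=⊥  new=[-6,3]  stable
  step 3. node 2  ⊔preds=⊥  new=[-4,2]  stable
  step 4. node 3  ⊔preds=[-6,3]  new=[-4,5]  old=⊥  +wl: 0,2
  step 5. node 0  ⊔preds=[-4,5]  new=[-4,-3]  stable
  step 6. node 2  ⊔preds=[-4,5]  new=[-5,6]  old=[-4,2]  +wl: 

Least fixpoint reached:
  node 0: [-4,-3]
  node 1: [-6,3]
  node 2: [-5,6]
  node 3: [-4,5]

[-4,-3]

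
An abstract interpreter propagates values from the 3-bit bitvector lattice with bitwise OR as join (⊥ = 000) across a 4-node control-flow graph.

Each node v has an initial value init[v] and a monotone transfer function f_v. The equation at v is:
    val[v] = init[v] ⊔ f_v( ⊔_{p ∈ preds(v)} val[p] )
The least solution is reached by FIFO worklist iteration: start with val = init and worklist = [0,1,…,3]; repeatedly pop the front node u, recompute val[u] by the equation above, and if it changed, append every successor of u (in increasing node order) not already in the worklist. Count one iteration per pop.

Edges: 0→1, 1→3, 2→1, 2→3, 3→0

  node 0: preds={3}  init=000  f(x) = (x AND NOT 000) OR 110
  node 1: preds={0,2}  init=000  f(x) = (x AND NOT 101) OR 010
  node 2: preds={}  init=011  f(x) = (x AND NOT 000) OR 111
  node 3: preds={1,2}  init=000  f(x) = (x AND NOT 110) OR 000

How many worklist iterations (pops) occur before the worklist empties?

7

Trace (7 dequeues):
  [1] u=0 | in 000 | out 110 | prev 000 | push {}
  [2] u=1 | in 111 | out 010 | prev 000 | push {}
  [3] u=2 | in 000 | out 111 | prev 011 | push {1}
  [4] u=3 | in 111 | out 001 | prev 000 | push {0}
  [5] u=1 | in 111 | out 010 | ==
  [6] u=0 | in 001 | out 111 | prev 110 | push {1}
  [7] u=1 | in 111 | out 010 | ==

Converged values:
  [0] 111
  [1] 010
  [2] 111
  [3] 001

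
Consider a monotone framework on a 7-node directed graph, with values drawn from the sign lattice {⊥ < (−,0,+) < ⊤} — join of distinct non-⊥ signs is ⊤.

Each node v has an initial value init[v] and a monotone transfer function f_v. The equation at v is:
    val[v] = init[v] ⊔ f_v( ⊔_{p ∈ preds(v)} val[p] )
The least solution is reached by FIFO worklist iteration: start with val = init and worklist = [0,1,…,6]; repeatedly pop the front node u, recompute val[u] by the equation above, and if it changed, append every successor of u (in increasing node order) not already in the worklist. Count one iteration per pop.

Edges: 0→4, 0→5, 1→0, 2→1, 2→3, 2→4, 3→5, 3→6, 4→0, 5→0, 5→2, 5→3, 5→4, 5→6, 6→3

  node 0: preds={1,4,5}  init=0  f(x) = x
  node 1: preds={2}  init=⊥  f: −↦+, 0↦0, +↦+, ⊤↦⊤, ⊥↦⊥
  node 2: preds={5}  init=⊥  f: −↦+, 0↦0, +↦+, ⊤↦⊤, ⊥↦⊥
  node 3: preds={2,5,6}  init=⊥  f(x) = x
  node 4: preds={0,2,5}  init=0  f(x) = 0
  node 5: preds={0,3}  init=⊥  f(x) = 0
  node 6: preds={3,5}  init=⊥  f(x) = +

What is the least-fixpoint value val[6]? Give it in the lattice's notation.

Worklist (15 pops):
  #1 pop 0: in=0 → 0 (no change)
  #2 pop 1: in=⊥ → ⊥ (no change)
  #3 pop 2: in=⊥ → ⊥ (no change)
  #4 pop 3: in=⊥ → ⊥ (no change)
  #5 pop 4: in=0 → 0 (no change)
  #6 pop 5: in=0 → 0 (was ⊥); enqueue [0,2,3,4]
  #7 pop 6: in=0 → + (was ⊥); enqueue []
  #8 pop 0: in=0 → 0 (no change)
  #9 pop 2: in=0 → 0 (was ⊥); enqueue [1]
  #10 pop 3: in=⊤ → ⊤ (was ⊥); enqueue [5,6]
  #11 pop 4: in=0 → 0 (no change)
  #12 pop 1: in=0 → 0 (was ⊥); enqueue [0]
  #13 pop 5: in=⊤ → 0 (no change)
  #14 pop 6: in=⊤ → + (no change)
  #15 pop 0: in=0 → 0 (no change)

Fixpoint:
  val[0] = 0
  val[1] = 0
  val[2] = 0
  val[3] = ⊤
  val[4] = 0
  val[5] = 0
  val[6] = +

+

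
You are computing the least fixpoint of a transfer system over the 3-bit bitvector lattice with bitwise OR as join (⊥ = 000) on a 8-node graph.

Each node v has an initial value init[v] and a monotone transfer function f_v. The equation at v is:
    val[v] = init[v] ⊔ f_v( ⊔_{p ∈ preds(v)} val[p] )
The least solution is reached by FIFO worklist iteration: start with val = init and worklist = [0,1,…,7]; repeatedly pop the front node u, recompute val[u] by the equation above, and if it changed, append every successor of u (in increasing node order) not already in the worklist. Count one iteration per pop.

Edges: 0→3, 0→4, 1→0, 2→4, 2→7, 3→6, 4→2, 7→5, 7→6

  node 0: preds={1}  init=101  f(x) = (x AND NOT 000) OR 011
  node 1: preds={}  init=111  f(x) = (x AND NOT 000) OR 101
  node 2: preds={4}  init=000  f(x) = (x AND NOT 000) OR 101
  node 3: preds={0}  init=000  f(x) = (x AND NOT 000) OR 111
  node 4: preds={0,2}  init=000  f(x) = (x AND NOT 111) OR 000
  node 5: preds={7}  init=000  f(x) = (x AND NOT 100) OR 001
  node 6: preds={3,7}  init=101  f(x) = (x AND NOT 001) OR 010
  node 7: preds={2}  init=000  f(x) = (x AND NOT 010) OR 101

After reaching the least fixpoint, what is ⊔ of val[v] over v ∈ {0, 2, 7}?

Iteration log — 10 steps:
  step 1. node 0  ⊔preds=111  new=111  old=101  +wl: 
  step 2. node 1  ⊔preds=000  new=111  stable
  step 3. node 2  ⊔preds=000  new=101  old=000  +wl: 
  step 4. node 3  ⊔preds=111  new=111  old=000  +wl: 
  step 5. node 4  ⊔preds=111  new=000  stable
  step 6. node 5  ⊔preds=000  new=001  old=000  +wl: 
  step 7. node 6  ⊔preds=111  new=111  old=101  +wl: 
  step 8. node 7  ⊔preds=101  new=101  old=000  +wl: 5,6
  step 9. node 5  ⊔preds=101  new=001  stable
  step 10. node 6  ⊔preds=111  new=111  stable

Least fixpoint reached:
  node 0: 111
  node 1: 111
  node 2: 101
  node 3: 111
  node 4: 000
  node 5: 001
  node 6: 111
  node 7: 101

111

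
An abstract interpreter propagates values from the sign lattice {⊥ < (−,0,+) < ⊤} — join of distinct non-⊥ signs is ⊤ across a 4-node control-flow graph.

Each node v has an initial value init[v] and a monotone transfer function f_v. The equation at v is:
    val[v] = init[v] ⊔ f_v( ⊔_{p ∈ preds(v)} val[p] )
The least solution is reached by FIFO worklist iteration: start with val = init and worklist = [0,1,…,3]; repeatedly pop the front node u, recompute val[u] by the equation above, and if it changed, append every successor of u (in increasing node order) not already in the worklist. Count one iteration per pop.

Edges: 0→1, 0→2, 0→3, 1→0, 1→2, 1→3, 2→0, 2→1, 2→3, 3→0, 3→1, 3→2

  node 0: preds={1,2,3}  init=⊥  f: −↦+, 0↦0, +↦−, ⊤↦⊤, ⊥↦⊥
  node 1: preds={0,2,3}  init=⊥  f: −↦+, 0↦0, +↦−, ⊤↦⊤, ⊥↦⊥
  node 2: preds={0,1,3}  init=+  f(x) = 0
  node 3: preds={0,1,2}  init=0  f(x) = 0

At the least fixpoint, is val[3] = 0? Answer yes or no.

yes

Iteration log — 6 steps:
  step 1. node 0  ⊔preds=⊤  new=⊤  old=⊥  +wl: 
  step 2. node 1  ⊔preds=⊤  new=⊤  old=⊥  +wl: 0
  step 3. node 2  ⊔preds=⊤  new=⊤  old=+  +wl: 1
  step 4. node 3  ⊔preds=⊤  new=0  stable
  step 5. node 0  ⊔preds=⊤  new=⊤  stable
  step 6. node 1  ⊔preds=⊤  new=⊤  stable

Least fixpoint reached:
  node 0: ⊤
  node 1: ⊤
  node 2: ⊤
  node 3: 0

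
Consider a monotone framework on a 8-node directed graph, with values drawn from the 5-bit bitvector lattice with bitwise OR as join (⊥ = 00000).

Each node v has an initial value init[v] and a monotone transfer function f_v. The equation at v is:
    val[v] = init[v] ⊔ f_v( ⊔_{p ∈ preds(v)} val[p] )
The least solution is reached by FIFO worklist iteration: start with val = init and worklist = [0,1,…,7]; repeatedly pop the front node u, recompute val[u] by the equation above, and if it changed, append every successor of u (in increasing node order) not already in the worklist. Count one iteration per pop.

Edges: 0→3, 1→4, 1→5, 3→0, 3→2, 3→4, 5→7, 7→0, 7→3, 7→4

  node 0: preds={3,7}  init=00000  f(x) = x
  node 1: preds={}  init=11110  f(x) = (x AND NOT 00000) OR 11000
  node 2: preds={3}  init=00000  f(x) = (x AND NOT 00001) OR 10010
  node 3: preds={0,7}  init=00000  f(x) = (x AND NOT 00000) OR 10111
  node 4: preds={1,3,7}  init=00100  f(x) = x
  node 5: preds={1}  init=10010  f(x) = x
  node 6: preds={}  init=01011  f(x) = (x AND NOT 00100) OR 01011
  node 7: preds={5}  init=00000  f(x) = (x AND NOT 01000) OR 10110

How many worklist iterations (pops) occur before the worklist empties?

Iteration log — 12 steps:
  step 1. node 0  ⊔preds=00000  new=00000  stable
  step 2. node 1  ⊔preds=00000  new=11110  stable
  step 3. node 2  ⊔preds=00000  new=10010  old=00000  +wl: 
  step 4. node 3  ⊔preds=00000  new=10111  old=00000  +wl: 0,2
  step 5. node 4  ⊔preds=11111  new=11111  old=00100  +wl: 
  step 6. node 5  ⊔preds=11110  new=11110  old=10010  +wl: 
  step 7. node 6  ⊔preds=00000  new=01011  stable
  step 8. node 7  ⊔preds=11110  new=10110  old=00000  +wl: 3,4
  step 9. node 0  ⊔preds=10111  new=10111  old=00000  +wl: 
  step 10. node 2  ⊔preds=10111  new=10110  old=10010  +wl: 
  step 11. node 3  ⊔preds=10111  new=10111  stable
  step 12. node 4  ⊔preds=11111  new=11111  stable

Least fixpoint reached:
  node 0: 10111
  node 1: 11110
  node 2: 10110
  node 3: 10111
  node 4: 11111
  node 5: 11110
  node 6: 01011
  node 7: 10110

12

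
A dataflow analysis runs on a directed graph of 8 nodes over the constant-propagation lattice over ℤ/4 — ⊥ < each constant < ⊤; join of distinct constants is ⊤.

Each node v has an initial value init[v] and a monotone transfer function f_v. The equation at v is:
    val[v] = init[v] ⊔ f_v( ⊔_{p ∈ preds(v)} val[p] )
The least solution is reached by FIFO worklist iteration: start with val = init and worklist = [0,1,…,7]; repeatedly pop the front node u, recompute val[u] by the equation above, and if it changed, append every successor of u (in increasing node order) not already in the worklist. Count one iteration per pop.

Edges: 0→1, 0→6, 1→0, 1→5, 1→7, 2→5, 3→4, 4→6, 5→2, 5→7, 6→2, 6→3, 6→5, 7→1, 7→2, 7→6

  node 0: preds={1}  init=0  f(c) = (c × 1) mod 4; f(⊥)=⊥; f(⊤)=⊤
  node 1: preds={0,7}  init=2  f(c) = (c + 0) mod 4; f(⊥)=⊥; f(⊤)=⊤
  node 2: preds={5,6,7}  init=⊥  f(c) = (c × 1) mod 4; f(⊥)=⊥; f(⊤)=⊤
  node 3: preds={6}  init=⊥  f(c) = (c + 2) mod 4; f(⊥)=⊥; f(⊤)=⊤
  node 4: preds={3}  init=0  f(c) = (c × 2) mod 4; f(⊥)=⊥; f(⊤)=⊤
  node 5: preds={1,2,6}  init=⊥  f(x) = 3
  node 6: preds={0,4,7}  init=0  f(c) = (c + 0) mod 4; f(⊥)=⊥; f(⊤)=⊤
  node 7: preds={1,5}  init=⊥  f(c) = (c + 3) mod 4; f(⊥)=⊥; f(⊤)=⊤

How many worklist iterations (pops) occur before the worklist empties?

Iteration log — 16 steps:
  step 1. node 0  ⊔preds=2  new=⊤  old=0  +wl: 
  step 2. node 1  ⊔preds=⊤  new=⊤  old=2  +wl: 0
  step 3. node 2  ⊔preds=0  new=0  old=⊥  +wl: 
  step 4. node 3  ⊔preds=0  new=2  old=⊥  +wl: 
  step 5. node 4  ⊔preds=2  new=0  stable
  step 6. node 5  ⊔preds=⊤  new=3  old=⊥  +wl: 2
  step 7. node 6  ⊔preds=⊤  new=⊤  old=0  +wl: 3,5
  step 8. node 7  ⊔preds=⊤  new=⊤  old=⊥  +wl: 1,6
  step 9. node 0  ⊔preds=⊤  new=⊤  stable
  step 10. node 2  ⊔preds=⊤  new=⊤  old=0  +wl: 
  step 11. node 3  ⊔preds=⊤  new=⊤  old=2  +wl: 4
  step 12. node 5  ⊔preds=⊤  new=3  stable
  step 13. node 1  ⊔preds=⊤  new=⊤  stable
  step 14. node 6  ⊔preds=⊤  new=⊤  stable
  step 15. node 4  ⊔preds=⊤  new=⊤  old=0  +wl: 6
  step 16. node 6  ⊔preds=⊤  new=⊤  stable

Least fixpoint reached:
  node 0: ⊤
  node 1: ⊤
  node 2: ⊤
  node 3: ⊤
  node 4: ⊤
  node 5: 3
  node 6: ⊤
  node 7: ⊤

16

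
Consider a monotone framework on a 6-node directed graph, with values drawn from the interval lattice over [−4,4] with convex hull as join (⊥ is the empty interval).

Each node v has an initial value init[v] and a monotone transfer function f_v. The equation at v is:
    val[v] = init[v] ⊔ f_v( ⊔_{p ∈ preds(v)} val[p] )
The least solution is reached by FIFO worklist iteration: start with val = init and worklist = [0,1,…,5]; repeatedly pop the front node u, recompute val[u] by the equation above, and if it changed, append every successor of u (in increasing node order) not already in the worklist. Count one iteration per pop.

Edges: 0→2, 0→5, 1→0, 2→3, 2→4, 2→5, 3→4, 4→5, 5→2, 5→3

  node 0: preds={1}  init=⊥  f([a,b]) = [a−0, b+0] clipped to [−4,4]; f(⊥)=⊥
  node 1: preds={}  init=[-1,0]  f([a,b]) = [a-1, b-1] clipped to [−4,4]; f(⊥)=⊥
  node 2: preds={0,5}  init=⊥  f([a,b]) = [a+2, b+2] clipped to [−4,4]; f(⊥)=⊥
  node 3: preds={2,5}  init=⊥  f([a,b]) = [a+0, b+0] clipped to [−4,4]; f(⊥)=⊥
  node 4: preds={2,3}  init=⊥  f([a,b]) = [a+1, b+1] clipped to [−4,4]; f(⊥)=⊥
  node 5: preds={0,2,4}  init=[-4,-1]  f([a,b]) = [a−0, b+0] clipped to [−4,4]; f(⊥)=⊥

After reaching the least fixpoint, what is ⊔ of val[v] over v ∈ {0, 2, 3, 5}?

[-4,4]

Trace (12 dequeues):
  [1] u=0 | in [-1,0] | out [-1,0] | prev ⊥ | push {}
  [2] u=1 | in ⊥ | out [-1,0] | ==
  [3] u=2 | in [-4,0] | out [-2,2] | prev ⊥ | push {}
  [4] u=3 | in [-4,2] | out [-4,2] | prev ⊥ | push {}
  [5] u=4 | in [-4,2] | out [-3,3] | prev ⊥ | push {}
  [6] u=5 | in [-3,3] | out [-4,3] | prev [-4,-1] | push {2,3}
  [7] u=2 | in [-4,3] | out [-2,4] | prev [-2,2] | push {4,5}
  [8] u=3 | in [-4,4] | out [-4,4] | prev [-4,2] | push {}
  [9] u=4 | in [-4,4] | out [-3,4] | prev [-3,3] | push {}
  [10] u=5 | in [-3,4] | out [-4,4] | prev [-4,3] | push {2,3}
  [11] u=2 | in [-4,4] | out [-2,4] | ==
  [12] u=3 | in [-4,4] | out [-4,4] | ==

Converged values:
  [0] [-1,0]
  [1] [-1,0]
  [2] [-2,4]
  [3] [-4,4]
  [4] [-3,4]
  [5] [-4,4]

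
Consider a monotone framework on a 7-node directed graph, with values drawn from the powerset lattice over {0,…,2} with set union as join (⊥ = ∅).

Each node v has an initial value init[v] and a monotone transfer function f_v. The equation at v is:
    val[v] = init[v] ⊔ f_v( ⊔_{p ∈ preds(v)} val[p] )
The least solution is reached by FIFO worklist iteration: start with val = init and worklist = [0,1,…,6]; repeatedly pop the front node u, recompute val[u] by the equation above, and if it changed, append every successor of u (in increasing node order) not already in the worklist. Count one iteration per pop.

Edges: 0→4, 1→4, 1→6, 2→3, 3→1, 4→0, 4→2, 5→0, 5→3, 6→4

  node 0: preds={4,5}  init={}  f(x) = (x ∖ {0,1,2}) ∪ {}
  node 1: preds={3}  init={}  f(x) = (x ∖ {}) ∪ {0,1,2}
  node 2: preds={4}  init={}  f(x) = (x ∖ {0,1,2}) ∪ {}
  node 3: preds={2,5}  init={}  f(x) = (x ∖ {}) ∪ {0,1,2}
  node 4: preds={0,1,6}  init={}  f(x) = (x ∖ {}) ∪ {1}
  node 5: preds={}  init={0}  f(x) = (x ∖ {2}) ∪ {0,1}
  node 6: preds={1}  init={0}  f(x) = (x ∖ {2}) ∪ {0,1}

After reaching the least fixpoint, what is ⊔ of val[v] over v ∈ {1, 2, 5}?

{0,1,2}

Iteration log — 12 steps:
  step 1. node 0  ⊔preds={0}  new={}  stable
  step 2. node 1  ⊔preds={}  new={0,1,2}  old={}  +wl: 
  step 3. node 2  ⊔preds={}  new={}  stable
  step 4. node 3  ⊔preds={0}  new={0,1,2}  old={}  +wl: 1
  step 5. node 4  ⊔preds={0,1,2}  new={0,1,2}  old={}  +wl: 0,2
  step 6. node 5  ⊔preds={}  new={0,1}  old={0}  +wl: 3
  step 7. node 6  ⊔preds={0,1,2}  new={0,1}  old={0}  +wl: 4
  step 8. node 1  ⊔preds={0,1,2}  new={0,1,2}  stable
  step 9. node 0  ⊔preds={0,1,2}  new={}  stable
  step 10. node 2  ⊔preds={0,1,2}  new={}  stable
  step 11. node 3  ⊔preds={0,1}  new={0,1,2}  stable
  step 12. node 4  ⊔preds={0,1,2}  new={0,1,2}  stable

Least fixpoint reached:
  node 0: {}
  node 1: {0,1,2}
  node 2: {}
  node 3: {0,1,2}
  node 4: {0,1,2}
  node 5: {0,1}
  node 6: {0,1}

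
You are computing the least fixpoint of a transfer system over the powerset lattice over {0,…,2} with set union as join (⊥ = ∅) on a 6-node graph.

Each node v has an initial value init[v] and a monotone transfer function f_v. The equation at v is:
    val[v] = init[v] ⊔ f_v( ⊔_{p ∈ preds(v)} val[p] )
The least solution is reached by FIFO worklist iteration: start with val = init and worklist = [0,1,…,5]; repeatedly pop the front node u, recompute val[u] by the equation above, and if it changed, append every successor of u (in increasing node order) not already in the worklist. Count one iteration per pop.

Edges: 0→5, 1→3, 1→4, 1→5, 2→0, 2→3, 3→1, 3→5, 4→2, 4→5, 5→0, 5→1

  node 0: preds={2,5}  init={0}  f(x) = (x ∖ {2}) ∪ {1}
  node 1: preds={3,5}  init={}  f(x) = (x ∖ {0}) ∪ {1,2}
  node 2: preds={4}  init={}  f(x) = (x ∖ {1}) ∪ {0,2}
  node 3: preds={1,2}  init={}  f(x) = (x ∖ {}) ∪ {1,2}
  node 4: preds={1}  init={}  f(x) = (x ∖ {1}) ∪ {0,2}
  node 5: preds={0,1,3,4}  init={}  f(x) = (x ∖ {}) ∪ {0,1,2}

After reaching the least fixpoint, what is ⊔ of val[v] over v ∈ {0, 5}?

{0,1,2}

Worklist (9 pops):
  #1 pop 0: in={} → {0,1} (was {0}); enqueue []
  #2 pop 1: in={} → {1,2} (was {}); enqueue []
  #3 pop 2: in={} → {0,2} (was {}); enqueue [0]
  #4 pop 3: in={0,1,2} → {0,1,2} (was {}); enqueue [1]
  #5 pop 4: in={1,2} → {0,2} (was {}); enqueue [2]
  #6 pop 5: in={0,1,2} → {0,1,2} (was {}); enqueue []
  #7 pop 0: in={0,1,2} → {0,1} (no change)
  #8 pop 1: in={0,1,2} → {1,2} (no change)
  #9 pop 2: in={0,2} → {0,2} (no change)

Fixpoint:
  val[0] = {0,1}
  val[1] = {1,2}
  val[2] = {0,2}
  val[3] = {0,1,2}
  val[4] = {0,2}
  val[5] = {0,1,2}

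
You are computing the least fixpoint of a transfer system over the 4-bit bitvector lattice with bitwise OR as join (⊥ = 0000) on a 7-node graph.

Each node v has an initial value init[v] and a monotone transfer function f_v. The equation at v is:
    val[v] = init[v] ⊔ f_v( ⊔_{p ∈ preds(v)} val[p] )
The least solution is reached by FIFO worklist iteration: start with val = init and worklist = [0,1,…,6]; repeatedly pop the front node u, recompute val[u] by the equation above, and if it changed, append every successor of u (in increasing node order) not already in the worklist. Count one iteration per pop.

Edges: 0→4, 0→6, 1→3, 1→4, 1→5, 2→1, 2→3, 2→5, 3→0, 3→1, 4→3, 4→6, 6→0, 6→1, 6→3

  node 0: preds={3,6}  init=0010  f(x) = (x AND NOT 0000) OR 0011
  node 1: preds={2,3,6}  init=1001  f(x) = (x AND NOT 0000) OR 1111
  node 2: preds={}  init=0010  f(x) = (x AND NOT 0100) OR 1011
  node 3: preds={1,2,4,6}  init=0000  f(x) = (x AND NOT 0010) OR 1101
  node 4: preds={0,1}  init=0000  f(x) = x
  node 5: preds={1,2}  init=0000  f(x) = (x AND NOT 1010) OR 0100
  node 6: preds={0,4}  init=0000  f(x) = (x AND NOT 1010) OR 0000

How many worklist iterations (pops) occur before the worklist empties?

Iteration log — 12 steps:
  step 1. node 0  ⊔preds=0000  new=0011  old=0010  +wl: 
  step 2. node 1  ⊔preds=0010  new=1111  old=1001  +wl: 
  step 3. node 2  ⊔preds=0000  new=1011  old=0010  +wl: 1
  step 4. node 3  ⊔preds=1111  new=1101  old=0000  +wl: 0
  step 5. node 4  ⊔preds=1111  new=1111  old=0000  +wl: 3
  step 6. node 5  ⊔preds=1111  new=0101  old=0000  +wl: 
  step 7. node 6  ⊔preds=1111  new=0101  old=0000  +wl: 
  step 8. node 1  ⊔preds=1111  new=1111  stable
  step 9. node 0  ⊔preds=1101  new=1111  old=0011  +wl: 4,6
  step 10. node 3  ⊔preds=1111  new=1101  stable
  step 11. node 4  ⊔preds=1111  new=1111  stable
  step 12. node 6  ⊔preds=1111  new=0101  stable

Least fixpoint reached:
  node 0: 1111
  node 1: 1111
  node 2: 1011
  node 3: 1101
  node 4: 1111
  node 5: 0101
  node 6: 0101

12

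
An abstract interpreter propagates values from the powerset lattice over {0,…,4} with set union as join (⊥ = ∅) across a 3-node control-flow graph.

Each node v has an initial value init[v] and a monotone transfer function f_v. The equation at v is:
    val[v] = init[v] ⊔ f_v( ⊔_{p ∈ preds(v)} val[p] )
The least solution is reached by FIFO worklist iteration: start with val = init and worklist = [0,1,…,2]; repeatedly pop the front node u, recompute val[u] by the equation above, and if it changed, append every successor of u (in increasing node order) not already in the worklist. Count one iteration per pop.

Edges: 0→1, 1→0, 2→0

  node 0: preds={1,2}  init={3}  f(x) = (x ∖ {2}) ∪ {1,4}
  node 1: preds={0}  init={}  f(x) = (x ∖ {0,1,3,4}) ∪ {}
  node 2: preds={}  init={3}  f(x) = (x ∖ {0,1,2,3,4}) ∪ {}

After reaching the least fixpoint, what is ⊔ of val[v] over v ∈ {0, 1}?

Trace (3 dequeues):
  [1] u=0 | in {3} | out {1,3,4} | prev {3} | push {}
  [2] u=1 | in {1,3,4} | out {} | ==
  [3] u=2 | in {} | out {3} | ==

Converged values:
  [0] {1,3,4}
  [1] {}
  [2] {3}

{1,3,4}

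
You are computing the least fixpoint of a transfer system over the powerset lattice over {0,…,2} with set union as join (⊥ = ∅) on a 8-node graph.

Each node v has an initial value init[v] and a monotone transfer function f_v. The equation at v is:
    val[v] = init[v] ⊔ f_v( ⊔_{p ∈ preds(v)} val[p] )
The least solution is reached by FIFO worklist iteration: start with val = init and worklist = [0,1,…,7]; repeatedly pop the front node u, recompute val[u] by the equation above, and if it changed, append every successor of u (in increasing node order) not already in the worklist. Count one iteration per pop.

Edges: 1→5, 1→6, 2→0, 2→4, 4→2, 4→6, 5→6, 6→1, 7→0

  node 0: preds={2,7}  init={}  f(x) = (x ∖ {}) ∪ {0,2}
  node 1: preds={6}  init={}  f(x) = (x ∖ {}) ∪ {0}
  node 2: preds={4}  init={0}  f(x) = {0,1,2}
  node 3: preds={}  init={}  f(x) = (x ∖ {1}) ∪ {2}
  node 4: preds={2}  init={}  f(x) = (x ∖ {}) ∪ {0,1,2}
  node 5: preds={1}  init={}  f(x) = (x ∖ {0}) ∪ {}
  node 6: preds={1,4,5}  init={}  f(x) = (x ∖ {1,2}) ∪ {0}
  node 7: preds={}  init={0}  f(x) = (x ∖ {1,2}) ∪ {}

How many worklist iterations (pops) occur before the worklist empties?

11

Worklist (11 pops):
  #1 pop 0: in={0} → {0,2} (was {}); enqueue []
  #2 pop 1: in={} → {0} (was {}); enqueue []
  #3 pop 2: in={} → {0,1,2} (was {0}); enqueue [0]
  #4 pop 3: in={} → {2} (was {}); enqueue []
  #5 pop 4: in={0,1,2} → {0,1,2} (was {}); enqueue [2]
  #6 pop 5: in={0} → {} (no change)
  #7 pop 6: in={0,1,2} → {0} (was {}); enqueue [1]
  #8 pop 7: in={} → {0} (no change)
  #9 pop 0: in={0,1,2} → {0,1,2} (was {0,2}); enqueue []
  #10 pop 2: in={0,1,2} → {0,1,2} (no change)
  #11 pop 1: in={0} → {0} (no change)

Fixpoint:
  val[0] = {0,1,2}
  val[1] = {0}
  val[2] = {0,1,2}
  val[3] = {2}
  val[4] = {0,1,2}
  val[5] = {}
  val[6] = {0}
  val[7] = {0}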